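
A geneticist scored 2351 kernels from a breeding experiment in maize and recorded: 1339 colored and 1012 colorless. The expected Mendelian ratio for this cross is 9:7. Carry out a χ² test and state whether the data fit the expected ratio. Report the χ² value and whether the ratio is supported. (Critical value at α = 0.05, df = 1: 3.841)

Expected counts for N = 2351 under a 9:7 ratio (total parts = 16):
  colored: 2351 × 9/16 = 1322.4375
  colorless: 2351 × 7/16 = 1028.5625
χ² = Σ (O − E)² / E
  colored: (1339 − 1322.4375)² / 1322.4375 = 0.2074
  colorless: (1012 − 1028.5625)² / 1028.5625 = 0.2667
χ² = 0.2074 + 0.2667 = 0.4741 ≈ 0.474
Degrees of freedom = 2 − 1 = 1; critical value at α = 0.05 is 3.841.
Since 0.474 < 3.841, we fail to reject the null hypothesis — the data are consistent with the 9:7 ratio.

0.474; consistent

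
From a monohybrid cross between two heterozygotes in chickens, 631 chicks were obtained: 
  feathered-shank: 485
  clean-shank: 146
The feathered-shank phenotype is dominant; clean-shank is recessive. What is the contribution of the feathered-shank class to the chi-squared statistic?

0.292

For a monohybrid cross between heterozygotes with complete dominance, the expected phenotypic ratio is 3:1.
Expected counts for N = 631 under a 3:1 ratio (total parts = 4):
  feathered-shank: 631 × 3/4 = 473.25
  clean-shank: 631 × 1/4 = 157.75
Contribution of feathered-shank: (485 − 473.25)² / 473.25 = 0.2917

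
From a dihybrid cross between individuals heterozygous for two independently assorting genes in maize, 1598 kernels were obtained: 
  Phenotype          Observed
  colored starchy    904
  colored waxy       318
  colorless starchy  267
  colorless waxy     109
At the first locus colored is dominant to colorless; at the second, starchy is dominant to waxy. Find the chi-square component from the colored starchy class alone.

0.029

A dihybrid F₂ with independent assortment and complete dominance at both loci gives a 9:3:3:1 phenotypic ratio.
Under the 9:3:3:1 hypothesis (Σ ratio = 16, N = 1598):
  colored starchy: 1598 × 9/16 = 898.875
  colored waxy: 1598 × 3/16 = 299.625
  colorless starchy: 1598 × 3/16 = 299.625
  colorless waxy: 1598 × 1/16 = 99.875
Contribution of colored starchy: (904 − 898.875)² / 898.875 = 0.0292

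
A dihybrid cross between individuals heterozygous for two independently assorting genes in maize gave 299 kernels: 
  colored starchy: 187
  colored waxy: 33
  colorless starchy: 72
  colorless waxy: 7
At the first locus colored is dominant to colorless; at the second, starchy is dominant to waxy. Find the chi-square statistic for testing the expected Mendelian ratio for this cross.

A dihybrid F₂ with independent assortment and complete dominance at both loci gives a 9:3:3:1 phenotypic ratio.
Expected counts for N = 299 under a 9:3:3:1 ratio (total parts = 16):
  colored starchy: 299 × 9/16 = 168.1875
  colored waxy: 299 × 3/16 = 56.0625
  colorless starchy: 299 × 3/16 = 56.0625
  colorless waxy: 299 × 1/16 = 18.6875
χ² = Σ (O − E)² / E
  colored starchy: (187 − 168.1875)² / 168.1875 = 2.1043
  colored waxy: (33 − 56.0625)² / 56.0625 = 9.4872
  colorless starchy: (72 − 56.0625)² / 56.0625 = 4.5307
  colorless waxy: (7 − 18.6875)² / 18.6875 = 7.3096
χ² = 2.1043 + 9.4872 + 4.5307 + 7.3096 = 23.4318 ≈ 23.432

23.432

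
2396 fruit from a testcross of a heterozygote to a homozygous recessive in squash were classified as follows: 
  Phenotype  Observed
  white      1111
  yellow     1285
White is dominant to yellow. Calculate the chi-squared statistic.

12.636

A testcross of a heterozygote (Aa × aa) gives a 1:1 phenotypic ratio.
Total ratio parts = 2. Expected numbers out of 2396:
  white: 2396 × 1/2 = 1198
  yellow: 2396 × 1/2 = 1198
χ² = Σ (O − E)² / E
  white: (1111 − 1198)² / 1198 = 6.3180
  yellow: (1285 − 1198)² / 1198 = 6.3180
χ² = 6.3180 + 6.3180 = 12.636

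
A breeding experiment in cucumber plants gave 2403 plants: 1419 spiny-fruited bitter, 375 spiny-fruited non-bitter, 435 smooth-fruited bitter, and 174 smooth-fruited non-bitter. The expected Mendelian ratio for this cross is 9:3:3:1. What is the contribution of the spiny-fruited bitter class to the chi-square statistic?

Expected counts for N = 2403 under a 9:3:3:1 ratio (total parts = 16):
  spiny-fruited bitter: 2403 × 9/16 = 1351.6875
  spiny-fruited non-bitter: 2403 × 3/16 = 450.5625
  smooth-fruited bitter: 2403 × 3/16 = 450.5625
  smooth-fruited non-bitter: 2403 × 1/16 = 150.1875
Contribution of spiny-fruited bitter: (1419 − 1351.6875)² / 1351.6875 = 3.3521

3.352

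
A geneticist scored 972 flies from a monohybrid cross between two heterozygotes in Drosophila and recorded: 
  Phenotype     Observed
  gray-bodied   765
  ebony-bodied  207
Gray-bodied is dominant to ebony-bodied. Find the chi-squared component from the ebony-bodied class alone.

For a monohybrid cross between heterozygotes with complete dominance, the expected phenotypic ratio is 3:1.
The 3:1 ratio has 4 parts, so with N = 972 the expected counts are:
  gray-bodied: 972 × 3/4 = 729
  ebony-bodied: 972 × 1/4 = 243
Contribution of ebony-bodied: (207 − 243)² / 243 = 5.3333

5.333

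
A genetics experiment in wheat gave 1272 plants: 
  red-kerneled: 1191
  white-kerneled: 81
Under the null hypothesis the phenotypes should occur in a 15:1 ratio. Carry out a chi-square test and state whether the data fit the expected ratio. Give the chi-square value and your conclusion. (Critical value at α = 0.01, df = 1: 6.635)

Under the 15:1 hypothesis (Σ ratio = 16, N = 1272):
  red-kerneled: 1272 × 15/16 = 1192.5
  white-kerneled: 1272 × 1/16 = 79.5
χ² = Σ (O − E)² / E
  red-kerneled: (1191 − 1192.5)² / 1192.5 = 0.0019
  white-kerneled: (81 − 79.5)² / 79.5 = 0.0283
χ² = 0.0019 + 0.0283 = 0.0302 ≈ 0.030
Degrees of freedom = 2 − 1 = 1; critical value at α = 0.01 is 6.635.
Since 0.030 < 6.635, we fail to reject the null hypothesis — the data are consistent with the 15:1 ratio.

0.030; consistent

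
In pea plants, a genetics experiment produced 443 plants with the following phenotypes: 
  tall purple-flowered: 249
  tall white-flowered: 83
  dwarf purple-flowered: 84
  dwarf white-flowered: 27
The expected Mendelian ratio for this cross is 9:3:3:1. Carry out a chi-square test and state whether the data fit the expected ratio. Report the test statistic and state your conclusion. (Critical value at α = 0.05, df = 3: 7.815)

0.028; consistent

Under the 9:3:3:1 hypothesis (Σ ratio = 16, N = 443):
  tall purple-flowered: 443 × 9/16 = 249.1875
  tall white-flowered: 443 × 3/16 = 83.0625
  dwarf purple-flowered: 443 × 3/16 = 83.0625
  dwarf white-flowered: 443 × 1/16 = 27.6875
χ² = Σ (O − E)² / E
  tall purple-flowered: (249 − 249.1875)² / 249.1875 = 0.0001
  tall white-flowered: (83 − 83.0625)² / 83.0625 = 0.0000
  dwarf purple-flowered: (84 − 83.0625)² / 83.0625 = 0.0106
  dwarf white-flowered: (27 − 27.6875)² / 27.6875 = 0.0171
χ² = 0.0001 + 0.0000 + 0.0106 + 0.0171 = 0.0278 ≈ 0.028
Degrees of freedom = 4 − 1 = 3; critical value at α = 0.05 is 7.815.
Since 0.028 < 7.815, we fail to reject the null hypothesis — the data are consistent with the 9:3:3:1 ratio.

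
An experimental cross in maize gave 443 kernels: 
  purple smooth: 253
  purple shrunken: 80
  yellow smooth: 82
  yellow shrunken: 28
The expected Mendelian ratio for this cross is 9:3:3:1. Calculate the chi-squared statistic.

0.188

Under the 9:3:3:1 hypothesis (Σ ratio = 16, N = 443):
  purple smooth: 443 × 9/16 = 249.1875
  purple shrunken: 443 × 3/16 = 83.0625
  yellow smooth: 443 × 3/16 = 83.0625
  yellow shrunken: 443 × 1/16 = 27.6875
χ² = Σ (O − E)² / E
  purple smooth: (253 − 249.1875)² / 249.1875 = 0.0583
  purple shrunken: (80 − 83.0625)² / 83.0625 = 0.1129
  yellow smooth: (82 − 83.0625)² / 83.0625 = 0.0136
  yellow shrunken: (28 − 27.6875)² / 27.6875 = 0.0035
χ² = 0.0583 + 0.1129 + 0.0136 + 0.0035 = 0.1883 ≈ 0.188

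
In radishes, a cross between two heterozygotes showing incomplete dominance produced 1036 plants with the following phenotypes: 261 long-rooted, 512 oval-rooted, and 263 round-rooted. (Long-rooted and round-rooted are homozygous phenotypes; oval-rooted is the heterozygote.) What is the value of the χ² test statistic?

0.147

With incomplete dominance, a heterozygote × heterozygote cross gives a 1:2:1 phenotypic ratio.
Expected counts for N = 1036 under a 1:2:1 ratio (total parts = 4):
  long-rooted: 1036 × 1/4 = 259
  oval-rooted: 1036 × 2/4 = 518
  round-rooted: 1036 × 1/4 = 259
χ² = Σ (O − E)² / E
  long-rooted: (261 − 259)² / 259 = 0.0154
  oval-rooted: (512 − 518)² / 518 = 0.0695
  round-rooted: (263 − 259)² / 259 = 0.0618
χ² = 0.0154 + 0.0695 + 0.0618 = 0.1467 ≈ 0.147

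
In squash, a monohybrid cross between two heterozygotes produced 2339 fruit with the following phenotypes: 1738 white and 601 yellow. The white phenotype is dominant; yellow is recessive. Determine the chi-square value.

For a monohybrid cross between heterozygotes with complete dominance, the expected phenotypic ratio is 3:1.
Expected counts for N = 2339 under a 3:1 ratio (total parts = 4):
  white: 2339 × 3/4 = 1754.25
  yellow: 2339 × 1/4 = 584.75
χ² = Σ (O − E)² / E
  white: (1738 − 1754.25)² / 1754.25 = 0.1505
  yellow: (601 − 584.75)² / 584.75 = 0.4516
χ² = 0.1505 + 0.4516 = 0.6021 ≈ 0.602

0.602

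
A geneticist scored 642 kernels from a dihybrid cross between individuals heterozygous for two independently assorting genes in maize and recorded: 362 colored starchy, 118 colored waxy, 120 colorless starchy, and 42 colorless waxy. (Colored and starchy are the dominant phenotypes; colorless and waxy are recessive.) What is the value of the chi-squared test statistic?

0.138

A dihybrid F₂ with independent assortment and complete dominance at both loci gives a 9:3:3:1 phenotypic ratio.
Expected counts for N = 642 under a 9:3:3:1 ratio (total parts = 16):
  colored starchy: 642 × 9/16 = 361.125
  colored waxy: 642 × 3/16 = 120.375
  colorless starchy: 642 × 3/16 = 120.375
  colorless waxy: 642 × 1/16 = 40.125
χ² = Σ (O − E)² / E
  colored starchy: (362 − 361.125)² / 361.125 = 0.0021
  colored waxy: (118 − 120.375)² / 120.375 = 0.0469
  colorless starchy: (120 − 120.375)² / 120.375 = 0.0012
  colorless waxy: (42 − 40.125)² / 40.125 = 0.0876
χ² = 0.0021 + 0.0469 + 0.0012 + 0.0876 = 0.1378 ≈ 0.138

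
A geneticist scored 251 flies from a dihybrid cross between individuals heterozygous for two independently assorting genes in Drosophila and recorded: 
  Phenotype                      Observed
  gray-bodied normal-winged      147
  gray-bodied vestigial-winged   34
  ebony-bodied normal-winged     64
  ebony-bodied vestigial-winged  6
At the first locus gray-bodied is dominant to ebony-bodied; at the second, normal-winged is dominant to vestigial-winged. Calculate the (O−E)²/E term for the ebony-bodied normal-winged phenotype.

A dihybrid F₂ with independent assortment and complete dominance at both loci gives a 9:3:3:1 phenotypic ratio.
Expected counts for N = 251 under a 9:3:3:1 ratio (total parts = 16):
  gray-bodied normal-winged: 251 × 9/16 = 141.1875
  gray-bodied vestigial-winged: 251 × 3/16 = 47.0625
  ebony-bodied normal-winged: 251 × 3/16 = 47.0625
  ebony-bodied vestigial-winged: 251 × 1/16 = 15.6875
Contribution of ebony-bodied normal-winged: (64 − 47.0625)² / 47.0625 = 6.0957

6.096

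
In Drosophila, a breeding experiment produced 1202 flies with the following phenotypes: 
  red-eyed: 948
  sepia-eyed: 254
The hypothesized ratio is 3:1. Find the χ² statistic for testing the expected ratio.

Total ratio parts = 4. Expected numbers out of 1202:
  red-eyed: 1202 × 3/4 = 901.5
  sepia-eyed: 1202 × 1/4 = 300.5
χ² = Σ (O − E)² / E
  red-eyed: (948 − 901.5)² / 901.5 = 2.3985
  sepia-eyed: (254 − 300.5)² / 300.5 = 7.1955
χ² = 2.3985 + 7.1955 = 9.594

9.594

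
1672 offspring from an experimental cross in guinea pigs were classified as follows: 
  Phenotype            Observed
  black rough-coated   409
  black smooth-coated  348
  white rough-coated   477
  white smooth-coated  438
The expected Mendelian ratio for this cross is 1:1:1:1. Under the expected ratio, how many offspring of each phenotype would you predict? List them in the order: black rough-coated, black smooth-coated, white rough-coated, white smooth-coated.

Total ratio parts = 4. Expected numbers out of 1672:
  black rough-coated: 1672 × 1/4 = 418
  black smooth-coated: 1672 × 1/4 = 418
  white rough-coated: 1672 × 1/4 = 418
  white smooth-coated: 1672 × 1/4 = 418

418, 418, 418, 418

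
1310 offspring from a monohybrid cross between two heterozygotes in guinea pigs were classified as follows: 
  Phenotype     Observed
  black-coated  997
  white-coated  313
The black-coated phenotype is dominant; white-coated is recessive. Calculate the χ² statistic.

0.856

For a monohybrid cross between heterozygotes with complete dominance, the expected phenotypic ratio is 3:1.
Expected counts for N = 1310 under a 3:1 ratio (total parts = 4):
  black-coated: 1310 × 3/4 = 982.5
  white-coated: 1310 × 1/4 = 327.5
χ² = Σ (O − E)² / E
  black-coated: (997 − 982.5)² / 982.5 = 0.2140
  white-coated: (313 − 327.5)² / 327.5 = 0.6420
χ² = 0.2140 + 0.6420 = 0.856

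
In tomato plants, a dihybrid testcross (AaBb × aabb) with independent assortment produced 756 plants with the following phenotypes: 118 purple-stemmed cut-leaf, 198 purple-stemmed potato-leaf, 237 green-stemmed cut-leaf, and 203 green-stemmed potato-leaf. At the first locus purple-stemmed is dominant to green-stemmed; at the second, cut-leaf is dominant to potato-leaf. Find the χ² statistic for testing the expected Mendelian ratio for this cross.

A dihybrid testcross with independent assortment gives a 1:1:1:1 ratio.
Total ratio parts = 4. Expected numbers out of 756:
  purple-stemmed cut-leaf: 756 × 1/4 = 189
  purple-stemmed potato-leaf: 756 × 1/4 = 189
  green-stemmed cut-leaf: 756 × 1/4 = 189
  green-stemmed potato-leaf: 756 × 1/4 = 189
χ² = Σ (O − E)² / E
  purple-stemmed cut-leaf: (118 − 189)² / 189 = 26.6720
  purple-stemmed potato-leaf: (198 − 189)² / 189 = 0.4286
  green-stemmed cut-leaf: (237 − 189)² / 189 = 12.1905
  green-stemmed potato-leaf: (203 − 189)² / 189 = 1.0370
χ² = 26.6720 + 0.4286 + 12.1905 + 1.0370 = 40.3281 ≈ 40.328

40.328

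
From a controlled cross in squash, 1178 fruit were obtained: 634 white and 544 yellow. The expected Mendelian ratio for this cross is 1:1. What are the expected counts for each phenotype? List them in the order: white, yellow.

Expected counts for N = 1178 under a 1:1 ratio (total parts = 2):
  white: 1178 × 1/2 = 589
  yellow: 1178 × 1/2 = 589

589, 589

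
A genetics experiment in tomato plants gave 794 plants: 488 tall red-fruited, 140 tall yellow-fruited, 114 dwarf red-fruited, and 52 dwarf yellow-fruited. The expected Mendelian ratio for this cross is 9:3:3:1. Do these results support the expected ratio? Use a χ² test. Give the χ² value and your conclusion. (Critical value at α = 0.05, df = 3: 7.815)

Expected counts for N = 794 under a 9:3:3:1 ratio (total parts = 16):
  tall red-fruited: 794 × 9/16 = 446.625
  tall yellow-fruited: 794 × 3/16 = 148.875
  dwarf red-fruited: 794 × 3/16 = 148.875
  dwarf yellow-fruited: 794 × 1/16 = 49.625
χ² = Σ (O − E)² / E
  tall red-fruited: (488 − 446.625)² / 446.625 = 3.8329
  tall yellow-fruited: (140 − 148.875)² / 148.875 = 0.5291
  dwarf red-fruited: (114 − 148.875)² / 148.875 = 8.1697
  dwarf yellow-fruited: (52 − 49.625)² / 49.625 = 0.1137
χ² = 3.8329 + 0.5291 + 8.1697 + 0.1137 = 12.6454 ≈ 12.645
Degrees of freedom = 4 − 1 = 3; critical value at α = 0.05 is 7.815.
Since 12.645 > 7.815, we reject the null hypothesis — the data do not fit the 9:3:3:1 ratio.

12.645; not consistent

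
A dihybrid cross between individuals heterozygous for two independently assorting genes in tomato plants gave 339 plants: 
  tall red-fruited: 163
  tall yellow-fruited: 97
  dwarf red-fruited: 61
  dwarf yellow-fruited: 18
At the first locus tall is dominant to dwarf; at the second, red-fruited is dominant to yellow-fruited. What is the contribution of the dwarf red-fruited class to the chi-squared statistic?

A dihybrid F₂ with independent assortment and complete dominance at both loci gives a 9:3:3:1 phenotypic ratio.
Under the 9:3:3:1 hypothesis (Σ ratio = 16, N = 339):
  tall red-fruited: 339 × 9/16 = 190.6875
  tall yellow-fruited: 339 × 3/16 = 63.5625
  dwarf red-fruited: 339 × 3/16 = 63.5625
  dwarf yellow-fruited: 339 × 1/16 = 21.1875
Contribution of dwarf red-fruited: (61 − 63.5625)² / 63.5625 = 0.1033

0.103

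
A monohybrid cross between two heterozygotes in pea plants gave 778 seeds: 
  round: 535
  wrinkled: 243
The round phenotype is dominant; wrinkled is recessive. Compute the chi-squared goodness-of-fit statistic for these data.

For a monohybrid cross between heterozygotes with complete dominance, the expected phenotypic ratio is 3:1.
The 3:1 ratio has 4 parts, so with N = 778 the expected counts are:
  round: 778 × 3/4 = 583.5
  wrinkled: 778 × 1/4 = 194.5
χ² = Σ (O − E)² / E
  round: (535 − 583.5)² / 583.5 = 4.0313
  wrinkled: (243 − 194.5)² / 194.5 = 12.0938
χ² = 4.0313 + 12.0938 = 16.1251 ≈ 16.125

16.125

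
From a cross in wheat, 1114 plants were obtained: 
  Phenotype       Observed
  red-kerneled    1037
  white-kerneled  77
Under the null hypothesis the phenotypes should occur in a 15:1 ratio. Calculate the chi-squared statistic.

0.833

Under the 15:1 hypothesis (Σ ratio = 16, N = 1114):
  red-kerneled: 1114 × 15/16 = 1044.375
  white-kerneled: 1114 × 1/16 = 69.625
χ² = Σ (O − E)² / E
  red-kerneled: (1037 − 1044.375)² / 1044.375 = 0.0521
  white-kerneled: (77 − 69.625)² / 69.625 = 0.7812
χ² = 0.0521 + 0.7812 = 0.8333 ≈ 0.833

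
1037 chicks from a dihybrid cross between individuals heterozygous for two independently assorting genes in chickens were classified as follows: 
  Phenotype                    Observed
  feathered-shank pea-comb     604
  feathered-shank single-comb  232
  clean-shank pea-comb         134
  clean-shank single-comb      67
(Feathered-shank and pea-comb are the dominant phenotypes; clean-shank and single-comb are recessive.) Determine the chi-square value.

26.850

A dihybrid F₂ with independent assortment and complete dominance at both loci gives a 9:3:3:1 phenotypic ratio.
Total ratio parts = 16. Expected numbers out of 1037:
  feathered-shank pea-comb: 1037 × 9/16 = 583.3125
  feathered-shank single-comb: 1037 × 3/16 = 194.4375
  clean-shank pea-comb: 1037 × 3/16 = 194.4375
  clean-shank single-comb: 1037 × 1/16 = 64.8125
χ² = Σ (O − E)² / E
  feathered-shank pea-comb: (604 − 583.3125)² / 583.3125 = 0.7337
  feathered-shank single-comb: (232 − 194.4375)² / 194.4375 = 7.2565
  clean-shank pea-comb: (134 − 194.4375)² / 194.4375 = 18.7859
  clean-shank single-comb: (67 − 64.8125)² / 64.8125 = 0.0738
χ² = 0.7337 + 7.2565 + 18.7859 + 0.0738 = 26.8499 ≈ 26.850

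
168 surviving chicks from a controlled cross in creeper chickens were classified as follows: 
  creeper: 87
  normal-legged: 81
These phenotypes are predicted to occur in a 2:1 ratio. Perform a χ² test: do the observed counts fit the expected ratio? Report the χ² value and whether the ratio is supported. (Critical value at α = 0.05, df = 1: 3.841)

Total ratio parts = 3. Expected numbers out of 168:
  creeper: 168 × 2/3 = 112
  normal-legged: 168 × 1/3 = 56
χ² = Σ (O − E)² / E
  creeper: (87 − 112)² / 112 = 5.5804
  normal-legged: (81 − 56)² / 56 = 11.1607
χ² = 5.5804 + 11.1607 = 16.7411 ≈ 16.741
Degrees of freedom = 2 − 1 = 1; critical value at α = 0.05 is 3.841.
Since 16.741 > 3.841, we reject the null hypothesis — the data do not fit the 2:1 ratio.

16.741; not consistent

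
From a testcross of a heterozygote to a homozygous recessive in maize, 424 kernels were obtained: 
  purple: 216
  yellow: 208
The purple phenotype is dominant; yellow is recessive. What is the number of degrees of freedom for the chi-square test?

1

A testcross of a heterozygote (Aa × aa) gives a 1:1 phenotypic ratio.
A goodness-of-fit test with 2 phenotype classes has df = 2 − 1 = 1.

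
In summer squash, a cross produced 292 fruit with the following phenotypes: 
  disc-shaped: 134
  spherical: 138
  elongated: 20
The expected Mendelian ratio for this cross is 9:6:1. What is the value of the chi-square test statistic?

13.157

Under the 9:6:1 hypothesis (Σ ratio = 16, N = 292):
  disc-shaped: 292 × 9/16 = 164.25
  spherical: 292 × 6/16 = 109.5
  elongated: 292 × 1/16 = 18.25
χ² = Σ (O − E)² / E
  disc-shaped: (134 − 164.25)² / 164.25 = 5.5712
  spherical: (138 − 109.5)² / 109.5 = 7.4178
  elongated: (20 − 18.25)² / 18.25 = 0.1678
χ² = 5.5712 + 7.4178 + 0.1678 = 13.1568 ≈ 13.157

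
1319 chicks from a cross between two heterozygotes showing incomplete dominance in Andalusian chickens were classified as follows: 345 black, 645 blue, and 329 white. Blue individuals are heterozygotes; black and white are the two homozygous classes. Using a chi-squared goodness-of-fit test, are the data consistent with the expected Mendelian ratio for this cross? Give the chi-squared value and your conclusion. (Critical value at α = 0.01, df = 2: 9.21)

With incomplete dominance, a heterozygote × heterozygote cross gives a 1:2:1 phenotypic ratio.
Total ratio parts = 4. Expected numbers out of 1319:
  black: 1319 × 1/4 = 329.75
  blue: 1319 × 2/4 = 659.5
  white: 1319 × 1/4 = 329.75
χ² = Σ (O − E)² / E
  black: (345 − 329.75)² / 329.75 = 0.7053
  blue: (645 − 659.5)² / 659.5 = 0.3188
  white: (329 − 329.75)² / 329.75 = 0.0017
χ² = 0.7053 + 0.3188 + 0.0017 = 1.0258 ≈ 1.026
Degrees of freedom = 3 − 1 = 2; critical value at α = 0.01 is 9.21.
Since 1.026 < 9.21, we fail to reject the null hypothesis — the data are consistent with the 1:2:1 ratio.

1.026; consistent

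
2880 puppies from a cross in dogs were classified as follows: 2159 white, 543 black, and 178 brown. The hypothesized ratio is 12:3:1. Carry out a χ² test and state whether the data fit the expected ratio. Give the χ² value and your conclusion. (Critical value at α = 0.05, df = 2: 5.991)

Under the 12:3:1 hypothesis (Σ ratio = 16, N = 2880):
  white: 2880 × 12/16 = 2160
  black: 2880 × 3/16 = 540
  brown: 2880 × 1/16 = 180
χ² = Σ (O − E)² / E
  white: (2159 − 2160)² / 2160 = 0.0005
  black: (543 − 540)² / 540 = 0.0167
  brown: (178 − 180)² / 180 = 0.0222
χ² = 0.0005 + 0.0167 + 0.0222 = 0.0394 ≈ 0.039
Degrees of freedom = 3 − 1 = 2; critical value at α = 0.05 is 5.991.
Since 0.039 < 5.991, we fail to reject the null hypothesis — the data are consistent with the 12:3:1 ratio.

0.039; consistent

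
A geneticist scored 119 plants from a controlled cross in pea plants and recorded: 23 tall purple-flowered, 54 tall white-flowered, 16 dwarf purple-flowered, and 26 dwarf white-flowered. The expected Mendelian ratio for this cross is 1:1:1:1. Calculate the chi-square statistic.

Expected counts for N = 119 under a 1:1:1:1 ratio (total parts = 4):
  tall purple-flowered: 119 × 1/4 = 29.75
  tall white-flowered: 119 × 1/4 = 29.75
  dwarf purple-flowered: 119 × 1/4 = 29.75
  dwarf white-flowered: 119 × 1/4 = 29.75
χ² = Σ (O − E)² / E
  tall purple-flowered: (23 − 29.75)² / 29.75 = 1.5315
  tall white-flowered: (54 − 29.75)² / 29.75 = 19.7668
  dwarf purple-flowered: (16 − 29.75)² / 29.75 = 6.3550
  dwarf white-flowered: (26 − 29.75)² / 29.75 = 0.4727
χ² = 1.5315 + 19.7668 + 6.3550 + 0.4727 = 28.126

28.126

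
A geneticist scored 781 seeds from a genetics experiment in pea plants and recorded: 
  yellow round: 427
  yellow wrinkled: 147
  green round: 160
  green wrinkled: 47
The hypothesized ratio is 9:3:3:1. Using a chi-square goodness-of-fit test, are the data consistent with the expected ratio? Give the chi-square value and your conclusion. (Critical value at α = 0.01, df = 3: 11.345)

1.671; consistent

Under the 9:3:3:1 hypothesis (Σ ratio = 16, N = 781):
  yellow round: 781 × 9/16 = 439.3125
  yellow wrinkled: 781 × 3/16 = 146.4375
  green round: 781 × 3/16 = 146.4375
  green wrinkled: 781 × 1/16 = 48.8125
χ² = Σ (O − E)² / E
  yellow round: (427 − 439.3125)² / 439.3125 = 0.3451
  yellow wrinkled: (147 − 146.4375)² / 146.4375 = 0.0022
  green round: (160 − 146.4375)² / 146.4375 = 1.2561
  green wrinkled: (47 − 48.8125)² / 48.8125 = 0.0673
χ² = 0.3451 + 0.0022 + 1.2561 + 0.0673 = 1.6707 ≈ 1.671
Degrees of freedom = 4 − 1 = 3; critical value at α = 0.01 is 11.345.
Since 1.671 < 11.345, we fail to reject the null hypothesis — the data are consistent with the 9:3:3:1 ratio.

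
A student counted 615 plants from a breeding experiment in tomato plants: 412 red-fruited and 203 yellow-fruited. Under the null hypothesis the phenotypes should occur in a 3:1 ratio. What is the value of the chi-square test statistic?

21.035

The 3:1 ratio has 4 parts, so with N = 615 the expected counts are:
  red-fruited: 615 × 3/4 = 461.25
  yellow-fruited: 615 × 1/4 = 153.75
χ² = Σ (O − E)² / E
  red-fruited: (412 − 461.25)² / 461.25 = 5.2587
  yellow-fruited: (203 − 153.75)² / 153.75 = 15.7760
χ² = 5.2587 + 15.7760 = 21.0347 ≈ 21.035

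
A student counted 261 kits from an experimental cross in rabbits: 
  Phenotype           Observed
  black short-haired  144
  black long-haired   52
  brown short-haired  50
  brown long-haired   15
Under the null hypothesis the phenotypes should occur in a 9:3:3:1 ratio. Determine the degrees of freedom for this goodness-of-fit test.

A goodness-of-fit test with 4 phenotype classes has df = 4 − 1 = 3.

3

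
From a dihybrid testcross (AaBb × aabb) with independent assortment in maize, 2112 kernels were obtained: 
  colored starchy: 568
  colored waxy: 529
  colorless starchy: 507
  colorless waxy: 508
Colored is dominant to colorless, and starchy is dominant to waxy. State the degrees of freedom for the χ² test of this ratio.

3

A dihybrid testcross with independent assortment gives a 1:1:1:1 ratio.
A goodness-of-fit test with 4 phenotype classes has df = 4 − 1 = 3.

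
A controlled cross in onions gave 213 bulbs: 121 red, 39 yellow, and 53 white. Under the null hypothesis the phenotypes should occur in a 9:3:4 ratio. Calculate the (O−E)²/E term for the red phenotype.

The 9:3:4 ratio has 16 parts, so with N = 213 the expected counts are:
  red: 213 × 9/16 = 119.8125
  yellow: 213 × 3/16 = 39.9375
  white: 213 × 4/16 = 53.25
Contribution of red: (121 − 119.8125)² / 119.8125 = 0.0118

0.012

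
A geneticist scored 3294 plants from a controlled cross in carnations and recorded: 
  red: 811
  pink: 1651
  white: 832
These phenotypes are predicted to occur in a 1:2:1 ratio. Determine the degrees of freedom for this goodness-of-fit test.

2

A goodness-of-fit test with 3 phenotype classes has df = 3 − 1 = 2.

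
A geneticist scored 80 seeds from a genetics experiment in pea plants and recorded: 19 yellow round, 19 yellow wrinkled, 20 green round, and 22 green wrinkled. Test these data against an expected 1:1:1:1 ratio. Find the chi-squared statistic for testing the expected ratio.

The 1:1:1:1 ratio has 4 parts, so with N = 80 the expected counts are:
  yellow round: 80 × 1/4 = 20
  yellow wrinkled: 80 × 1/4 = 20
  green round: 80 × 1/4 = 20
  green wrinkled: 80 × 1/4 = 20
χ² = Σ (O − E)² / E
  yellow round: (19 − 20)² / 20 = 0.0500
  yellow wrinkled: (19 − 20)² / 20 = 0.0500
  green round: (20 − 20)² / 20 = 0.0000
  green wrinkled: (22 − 20)² / 20 = 0.2000
χ² = 0.0500 + 0.0500 + 0.0000 + 0.2000 = 0.300

0.300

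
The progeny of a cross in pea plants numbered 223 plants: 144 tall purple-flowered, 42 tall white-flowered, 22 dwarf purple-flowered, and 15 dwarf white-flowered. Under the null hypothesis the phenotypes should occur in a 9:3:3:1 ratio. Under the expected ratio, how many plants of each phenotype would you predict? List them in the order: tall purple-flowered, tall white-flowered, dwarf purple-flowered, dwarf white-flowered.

125.4375, 41.8125, 41.8125, 13.9375

Under the 9:3:3:1 hypothesis (Σ ratio = 16, N = 223):
  tall purple-flowered: 223 × 9/16 = 125.4375
  tall white-flowered: 223 × 3/16 = 41.8125
  dwarf purple-flowered: 223 × 3/16 = 41.8125
  dwarf white-flowered: 223 × 1/16 = 13.9375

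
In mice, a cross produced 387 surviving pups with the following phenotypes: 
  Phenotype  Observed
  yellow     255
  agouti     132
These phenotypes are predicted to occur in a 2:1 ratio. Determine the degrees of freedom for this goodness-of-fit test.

A goodness-of-fit test with 2 phenotype classes has df = 2 − 1 = 1.

1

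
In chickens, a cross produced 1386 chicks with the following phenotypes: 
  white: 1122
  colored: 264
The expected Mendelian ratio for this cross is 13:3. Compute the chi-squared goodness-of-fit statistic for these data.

0.081

Total ratio parts = 16. Expected numbers out of 1386:
  white: 1386 × 13/16 = 1126.125
  colored: 1386 × 3/16 = 259.875
χ² = Σ (O − E)² / E
  white: (1122 − 1126.125)² / 1126.125 = 0.0151
  colored: (264 − 259.875)² / 259.875 = 0.0655
χ² = 0.0151 + 0.0655 = 0.0806 ≈ 0.081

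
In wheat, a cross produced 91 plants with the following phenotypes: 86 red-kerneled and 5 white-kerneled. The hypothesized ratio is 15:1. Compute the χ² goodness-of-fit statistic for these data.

0.089

The 15:1 ratio has 16 parts, so with N = 91 the expected counts are:
  red-kerneled: 91 × 15/16 = 85.3125
  white-kerneled: 91 × 1/16 = 5.6875
χ² = Σ (O − E)² / E
  red-kerneled: (86 − 85.3125)² / 85.3125 = 0.0055
  white-kerneled: (5 − 5.6875)² / 5.6875 = 0.0831
χ² = 0.0055 + 0.0831 = 0.0886 ≈ 0.089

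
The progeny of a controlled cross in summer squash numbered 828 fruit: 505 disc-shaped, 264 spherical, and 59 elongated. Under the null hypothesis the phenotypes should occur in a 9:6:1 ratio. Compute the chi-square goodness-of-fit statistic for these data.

11.287

Total ratio parts = 16. Expected numbers out of 828:
  disc-shaped: 828 × 9/16 = 465.75
  spherical: 828 × 6/16 = 310.5
  elongated: 828 × 1/16 = 51.75
χ² = Σ (O − E)² / E
  disc-shaped: (505 − 465.75)² / 465.75 = 3.3077
  spherical: (264 − 310.5)² / 310.5 = 6.9638
  elongated: (59 − 51.75)² / 51.75 = 1.0157
χ² = 3.3077 + 6.9638 + 1.0157 = 11.2872 ≈ 11.287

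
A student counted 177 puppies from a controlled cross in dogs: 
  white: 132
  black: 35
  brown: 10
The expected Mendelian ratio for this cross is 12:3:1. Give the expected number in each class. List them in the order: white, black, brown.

Expected counts for N = 177 under a 12:3:1 ratio (total parts = 16):
  white: 177 × 12/16 = 132.75
  black: 177 × 3/16 = 33.1875
  brown: 177 × 1/16 = 11.0625

132.75, 33.1875, 11.0625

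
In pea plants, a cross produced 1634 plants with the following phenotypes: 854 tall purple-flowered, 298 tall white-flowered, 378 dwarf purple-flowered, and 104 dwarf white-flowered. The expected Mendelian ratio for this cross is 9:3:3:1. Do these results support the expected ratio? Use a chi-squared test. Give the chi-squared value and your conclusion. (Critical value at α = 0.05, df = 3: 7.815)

Total ratio parts = 16. Expected numbers out of 1634:
  tall purple-flowered: 1634 × 9/16 = 919.125
  tall white-flowered: 1634 × 3/16 = 306.375
  dwarf purple-flowered: 1634 × 3/16 = 306.375
  dwarf white-flowered: 1634 × 1/16 = 102.125
χ² = Σ (O − E)² / E
  tall purple-flowered: (854 − 919.125)² / 919.125 = 4.6145
  tall white-flowered: (298 − 306.375)² / 306.375 = 0.2289
  dwarf purple-flowered: (378 − 306.375)² / 306.375 = 16.7446
  dwarf white-flowered: (104 − 102.125)² / 102.125 = 0.0344
χ² = 4.6145 + 0.2289 + 16.7446 + 0.0344 = 21.6224 ≈ 21.622
Degrees of freedom = 4 − 1 = 3; critical value at α = 0.05 is 7.815.
Since 21.622 > 7.815, we reject the null hypothesis — the data do not fit the 9:3:3:1 ratio.

21.622; not consistent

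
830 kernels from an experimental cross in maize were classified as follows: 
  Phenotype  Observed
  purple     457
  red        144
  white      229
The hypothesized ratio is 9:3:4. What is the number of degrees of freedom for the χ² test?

A goodness-of-fit test with 3 phenotype classes has df = 3 − 1 = 2.

2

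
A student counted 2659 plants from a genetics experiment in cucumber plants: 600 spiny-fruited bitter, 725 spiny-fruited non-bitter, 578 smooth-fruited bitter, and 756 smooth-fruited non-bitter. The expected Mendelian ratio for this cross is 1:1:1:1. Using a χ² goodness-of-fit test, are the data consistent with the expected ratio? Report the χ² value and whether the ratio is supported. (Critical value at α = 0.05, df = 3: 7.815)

Under the 1:1:1:1 hypothesis (Σ ratio = 4, N = 2659):
  spiny-fruited bitter: 2659 × 1/4 = 664.75
  spiny-fruited non-bitter: 2659 × 1/4 = 664.75
  smooth-fruited bitter: 2659 × 1/4 = 664.75
  smooth-fruited non-bitter: 2659 × 1/4 = 664.75
χ² = Σ (O − E)² / E
  spiny-fruited bitter: (600 − 664.75)² / 664.75 = 6.3070
  spiny-fruited non-bitter: (725 − 664.75)² / 664.75 = 5.4608
  smooth-fruited bitter: (578 − 664.75)² / 664.75 = 11.3209
  smooth-fruited non-bitter: (756 − 664.75)² / 664.75 = 12.5259
χ² = 6.3070 + 5.4608 + 11.3209 + 12.5259 = 35.6146 ≈ 35.615
Degrees of freedom = 4 − 1 = 3; critical value at α = 0.05 is 7.815.
Since 35.615 > 7.815, we reject the null hypothesis — the data do not fit the 1:1:1:1 ratio.

35.615; not consistent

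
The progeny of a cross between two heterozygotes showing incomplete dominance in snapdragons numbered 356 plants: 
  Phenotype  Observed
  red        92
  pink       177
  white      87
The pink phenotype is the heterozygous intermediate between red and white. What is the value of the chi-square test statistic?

With incomplete dominance, a heterozygote × heterozygote cross gives a 1:2:1 phenotypic ratio.
Total ratio parts = 4. Expected numbers out of 356:
  red: 356 × 1/4 = 89
  pink: 356 × 2/4 = 178
  white: 356 × 1/4 = 89
χ² = Σ (O − E)² / E
  red: (92 − 89)² / 89 = 0.1011
  pink: (177 − 178)² / 178 = 0.0056
  white: (87 − 89)² / 89 = 0.0449
χ² = 0.1011 + 0.0056 + 0.0449 = 0.1516 ≈ 0.152

0.152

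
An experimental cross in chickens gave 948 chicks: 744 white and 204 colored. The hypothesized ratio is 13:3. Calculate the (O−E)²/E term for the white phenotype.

0.895

The 13:3 ratio has 16 parts, so with N = 948 the expected counts are:
  white: 948 × 13/16 = 770.25
  colored: 948 × 3/16 = 177.75
Contribution of white: (744 − 770.25)² / 770.25 = 0.8946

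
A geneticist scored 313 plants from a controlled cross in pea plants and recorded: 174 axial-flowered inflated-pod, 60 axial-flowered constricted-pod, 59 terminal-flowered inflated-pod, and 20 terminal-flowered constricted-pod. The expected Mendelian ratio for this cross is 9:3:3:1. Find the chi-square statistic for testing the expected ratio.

0.065

Expected counts for N = 313 under a 9:3:3:1 ratio (total parts = 16):
  axial-flowered inflated-pod: 313 × 9/16 = 176.0625
  axial-flowered constricted-pod: 313 × 3/16 = 58.6875
  terminal-flowered inflated-pod: 313 × 3/16 = 58.6875
  terminal-flowered constricted-pod: 313 × 1/16 = 19.5625
χ² = Σ (O − E)² / E
  axial-flowered inflated-pod: (174 − 176.0625)² / 176.0625 = 0.0242
  axial-flowered constricted-pod: (60 − 58.6875)² / 58.6875 = 0.0294
  terminal-flowered inflated-pod: (59 − 58.6875)² / 58.6875 = 0.0017
  terminal-flowered constricted-pod: (20 − 19.5625)² / 19.5625 = 0.0098
χ² = 0.0242 + 0.0294 + 0.0017 + 0.0098 = 0.0651 ≈ 0.065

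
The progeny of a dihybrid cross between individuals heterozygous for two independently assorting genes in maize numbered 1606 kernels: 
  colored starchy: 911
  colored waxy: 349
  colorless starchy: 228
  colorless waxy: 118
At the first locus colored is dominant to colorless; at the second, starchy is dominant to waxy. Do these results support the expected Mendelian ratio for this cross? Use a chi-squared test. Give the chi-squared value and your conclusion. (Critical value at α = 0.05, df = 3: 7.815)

A dihybrid F₂ with independent assortment and complete dominance at both loci gives a 9:3:3:1 phenotypic ratio.
Under the 9:3:3:1 hypothesis (Σ ratio = 16, N = 1606):
  colored starchy: 1606 × 9/16 = 903.375
  colored waxy: 1606 × 3/16 = 301.125
  colorless starchy: 1606 × 3/16 = 301.125
  colorless waxy: 1606 × 1/16 = 100.375
χ² = Σ (O − E)² / E
  colored starchy: (911 − 903.375)² / 903.375 = 0.0644
  colored waxy: (349 − 301.125)² / 301.125 = 7.6115
  colorless starchy: (228 − 301.125)² / 301.125 = 17.7576
  colorless waxy: (118 − 100.375)² / 100.375 = 3.0948
χ² = 0.0644 + 7.6115 + 17.7576 + 3.0948 = 28.5283 ≈ 28.528
Degrees of freedom = 4 − 1 = 3; critical value at α = 0.05 is 7.815.
Since 28.528 > 7.815, we reject the null hypothesis — the data do not fit the 9:3:3:1 ratio.

28.528; not consistent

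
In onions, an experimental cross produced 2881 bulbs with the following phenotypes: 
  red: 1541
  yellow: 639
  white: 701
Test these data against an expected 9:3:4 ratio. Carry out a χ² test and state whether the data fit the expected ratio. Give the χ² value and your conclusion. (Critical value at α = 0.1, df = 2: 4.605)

Under the 9:3:4 hypothesis (Σ ratio = 16, N = 2881):
  red: 2881 × 9/16 = 1620.5625
  yellow: 2881 × 3/16 = 540.1875
  white: 2881 × 4/16 = 720.25
χ² = Σ (O − E)² / E
  red: (1541 − 1620.5625)² / 1620.5625 = 3.9062
  yellow: (639 − 540.1875)² / 540.1875 = 18.0750
  white: (701 − 720.25)² / 720.25 = 0.5145
χ² = 3.9062 + 18.0750 + 0.5145 = 22.4957 ≈ 22.496
Degrees of freedom = 3 − 1 = 2; critical value at α = 0.1 is 4.605.
Since 22.496 > 4.605, we reject the null hypothesis — the data do not fit the 9:3:4 ratio.

22.496; not consistent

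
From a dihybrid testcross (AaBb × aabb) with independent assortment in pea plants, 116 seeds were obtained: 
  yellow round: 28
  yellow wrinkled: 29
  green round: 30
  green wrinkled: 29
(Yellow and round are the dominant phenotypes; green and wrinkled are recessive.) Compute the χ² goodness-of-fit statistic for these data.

A dihybrid testcross with independent assortment gives a 1:1:1:1 ratio.
Under the 1:1:1:1 hypothesis (Σ ratio = 4, N = 116):
  yellow round: 116 × 1/4 = 29
  yellow wrinkled: 116 × 1/4 = 29
  green round: 116 × 1/4 = 29
  green wrinkled: 116 × 1/4 = 29
χ² = Σ (O − E)² / E
  yellow round: (28 − 29)² / 29 = 0.0345
  yellow wrinkled: (29 − 29)² / 29 = 0.0000
  green round: (30 − 29)² / 29 = 0.0345
  green wrinkled: (29 − 29)² / 29 = 0.0000
χ² = 0.0345 + 0.0000 + 0.0345 + 0.0000 = 0.069

0.069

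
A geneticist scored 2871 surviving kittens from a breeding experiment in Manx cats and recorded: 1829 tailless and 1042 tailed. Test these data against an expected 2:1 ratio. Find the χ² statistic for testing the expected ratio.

Total ratio parts = 3. Expected numbers out of 2871:
  tailless: 2871 × 2/3 = 1914
  tailed: 2871 × 1/3 = 957
χ² = Σ (O − E)² / E
  tailless: (1829 − 1914)² / 1914 = 3.7748
  tailed: (1042 − 957)² / 957 = 7.5496
χ² = 3.7748 + 7.5496 = 11.3244 ≈ 11.324

11.324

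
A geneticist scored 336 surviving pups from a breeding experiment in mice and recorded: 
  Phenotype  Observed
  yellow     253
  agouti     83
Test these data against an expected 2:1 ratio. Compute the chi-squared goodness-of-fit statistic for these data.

Expected counts for N = 336 under a 2:1 ratio (total parts = 3):
  yellow: 336 × 2/3 = 224
  agouti: 336 × 1/3 = 112
χ² = Σ (O − E)² / E
  yellow: (253 − 224)² / 224 = 3.7545
  agouti: (83 − 112)² / 112 = 7.5089
χ² = 3.7545 + 7.5089 = 11.2634 ≈ 11.263

11.263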